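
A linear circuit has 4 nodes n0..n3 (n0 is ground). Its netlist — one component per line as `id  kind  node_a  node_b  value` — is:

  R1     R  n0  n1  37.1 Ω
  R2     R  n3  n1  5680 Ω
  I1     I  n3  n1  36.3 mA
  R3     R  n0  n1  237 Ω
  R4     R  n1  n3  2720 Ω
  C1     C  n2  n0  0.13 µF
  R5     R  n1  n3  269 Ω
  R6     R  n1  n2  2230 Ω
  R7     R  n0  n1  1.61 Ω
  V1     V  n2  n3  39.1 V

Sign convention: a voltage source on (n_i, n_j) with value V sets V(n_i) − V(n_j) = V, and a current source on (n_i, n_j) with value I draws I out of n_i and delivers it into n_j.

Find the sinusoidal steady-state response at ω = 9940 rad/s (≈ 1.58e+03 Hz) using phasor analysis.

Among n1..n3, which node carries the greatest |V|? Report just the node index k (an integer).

2

Element admittances at ω=9940 rad/s:
  Y(R1) = 0.02695+0.000j S between n0,n1
  Y(R2) = 0.0001761+0.000j S between n3,n1
  I1: injects 0.0363 A into n1 (from n3)
  Y(R3) = 0.004219+0.000j S between n0,n1
  Y(R4) = 0.0003676+0.000j S between n1,n3
  Y(C1) = 0.000+0.001292j S between n2,n0
  Y(R5) = 0.003717+0.000j S between n1,n3
  Y(R6) = 0.0004484+0.000j S between n1,n2
  Y(R7) = 0.6211+0.000j S between n0,n1
  V1: constraint V(n2)−V(n3) = 39.1
Assemble and solve the 4×4 MNA system:
  V(n1)=-0.01407-0.05092j  V(n2)=25.71-7.104j  V(n3)=-13.39-7.104j
  i(V1)=-0.02071-0.03005j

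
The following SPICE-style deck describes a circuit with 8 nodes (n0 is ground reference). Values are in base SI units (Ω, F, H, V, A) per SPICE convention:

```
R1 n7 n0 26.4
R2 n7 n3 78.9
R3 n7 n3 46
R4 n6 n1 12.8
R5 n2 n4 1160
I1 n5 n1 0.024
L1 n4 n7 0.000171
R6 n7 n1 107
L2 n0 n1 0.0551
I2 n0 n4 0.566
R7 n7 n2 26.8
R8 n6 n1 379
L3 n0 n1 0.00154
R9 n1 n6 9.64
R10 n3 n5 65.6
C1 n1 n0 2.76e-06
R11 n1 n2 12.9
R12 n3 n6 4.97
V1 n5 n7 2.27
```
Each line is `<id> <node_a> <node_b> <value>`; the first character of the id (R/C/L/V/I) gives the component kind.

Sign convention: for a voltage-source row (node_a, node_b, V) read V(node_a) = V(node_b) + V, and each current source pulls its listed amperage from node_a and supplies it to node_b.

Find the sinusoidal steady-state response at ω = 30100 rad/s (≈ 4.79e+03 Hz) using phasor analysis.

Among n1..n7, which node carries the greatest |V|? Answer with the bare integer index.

5

MNA unknowns: 7 node voltages V₁..V_7 plus 1 source current (V1)
R1: Y=0.03788+0.000j on G[7,0]
R2: Y=0.01267+0.000j on G[7,3]
R3: Y=0.02174+0.000j on G[7,3]
R4: Y=0.07812+0.000j on G[6,1]
R5: Y=0.0008621+0.000j on G[2,4]
I1: z[5]−=0.024, z[1]+=0.024
L1: Y=0.000-0.1943j on G[4,7]
R6: Y=0.009346+0.000j on G[7,1]
L2: Y=0.000-0.0006030j on G[0,1]
I2: z[0]−=0.566, z[4]+=0.566
R7: Y=0.03731+0.000j on G[7,2]
R8: Y=0.002639+0.000j on G[6,1]
L3: Y=0.000-0.02157j on G[0,1]
R9: Y=0.1037+0.000j on G[1,6]
R10: Y=0.01524+0.000j on G[3,5]
C1: Y=0.000+0.08308j on G[1,0]
R11: Y=0.07752+0.000j on G[1,2]
R12: Y=0.2012+0.000j on G[3,6]
V1: row V5−V7=2.27, i_V1 at 5,7
solve → V1=2.154-5.376j, V2=3.522-4.723j, V3=3.802-4.725j, V4=6.318-0.5619j, V5=8.569-3.463j, V6=3.013-5.036j, V7=6.299-3.463j
aux → i_V1=-0.09667-0.01924j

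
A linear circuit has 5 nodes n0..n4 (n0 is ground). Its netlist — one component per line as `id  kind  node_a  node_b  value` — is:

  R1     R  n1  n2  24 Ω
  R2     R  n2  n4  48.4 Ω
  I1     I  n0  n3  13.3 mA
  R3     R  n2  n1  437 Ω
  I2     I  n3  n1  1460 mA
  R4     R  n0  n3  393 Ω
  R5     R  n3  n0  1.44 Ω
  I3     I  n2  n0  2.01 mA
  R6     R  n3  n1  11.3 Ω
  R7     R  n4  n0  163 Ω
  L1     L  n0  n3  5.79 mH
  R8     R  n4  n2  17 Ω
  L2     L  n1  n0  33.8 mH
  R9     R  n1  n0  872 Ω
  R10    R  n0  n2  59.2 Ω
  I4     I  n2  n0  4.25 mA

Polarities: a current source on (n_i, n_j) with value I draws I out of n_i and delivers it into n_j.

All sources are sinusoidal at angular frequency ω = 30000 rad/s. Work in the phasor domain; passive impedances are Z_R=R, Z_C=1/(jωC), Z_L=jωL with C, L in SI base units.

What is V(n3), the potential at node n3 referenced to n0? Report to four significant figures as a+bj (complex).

Element admittances at ω=30000 rad/s:
  Y(R1) = 0.04167+0.000j S between n1,n2
  Y(R2) = 0.02066+0.000j S between n2,n4
  I1: injects 0.0133 A into n3 (from n0)
  Y(R3) = 0.002288+0.000j S between n2,n1
  I2: injects 1.46 A into n1 (from n3)
  Y(R4) = 0.002545+0.000j S between n0,n3
  Y(R5) = 0.6944+0.000j S between n3,n0
  I3: injects 0.00201 A into n0 (from n2)
  Y(R6) = 0.08850+0.000j S between n3,n1
  Y(R7) = 0.006135+0.000j S between n4,n0
  Y(L1) = 0.000-0.005757j S between n0,n3
  Y(R8) = 0.05882+0.000j S between n4,n2
  Y(L2) = 0.000-0.0009862j S between n1,n0
  Y(R9) = 0.001147+0.000j S between n1,n0
  Y(R10) = 0.01689+0.000j S between n0,n2
  I4: injects 0.00425 A into n0 (from n2)
Assemble and solve the 4×4 MNA system:
  V(n1)=13.67+0.1404j  V(n2)=8.933+0.09275j  V(n3)=-0.3022+0.01360j  V(n4)=8.293+0.08610j

-0.3022+0.01360j V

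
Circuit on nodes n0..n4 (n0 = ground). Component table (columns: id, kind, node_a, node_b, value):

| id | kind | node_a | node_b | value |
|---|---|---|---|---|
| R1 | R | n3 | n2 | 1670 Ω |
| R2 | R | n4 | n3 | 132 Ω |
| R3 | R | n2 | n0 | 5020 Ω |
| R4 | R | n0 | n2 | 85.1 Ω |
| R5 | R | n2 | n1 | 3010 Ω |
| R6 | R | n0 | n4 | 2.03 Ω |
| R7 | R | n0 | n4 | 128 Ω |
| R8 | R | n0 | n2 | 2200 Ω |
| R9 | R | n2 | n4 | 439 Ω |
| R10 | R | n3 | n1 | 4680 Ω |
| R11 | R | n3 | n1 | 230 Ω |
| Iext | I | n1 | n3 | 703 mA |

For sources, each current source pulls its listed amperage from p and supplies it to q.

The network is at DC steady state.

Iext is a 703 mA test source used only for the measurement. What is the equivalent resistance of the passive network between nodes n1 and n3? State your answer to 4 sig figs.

R_eq = 205.1 Ω

Apply KCL at each of the 4 non-ground nodes and solve the resulting linear system.
Node n1: branches {R5, R10, R11, Iext} → V_1 = -138.8
Node n2: branches {R1, R3, R4, R5, R8, R9} → V_2 = -2.737
Node n3: branches {R1, R2, R10, R11, Iext} → V_3 = 5.393
Node n4: branches {R2, R6, R7, R9} → V_4 = 0.06784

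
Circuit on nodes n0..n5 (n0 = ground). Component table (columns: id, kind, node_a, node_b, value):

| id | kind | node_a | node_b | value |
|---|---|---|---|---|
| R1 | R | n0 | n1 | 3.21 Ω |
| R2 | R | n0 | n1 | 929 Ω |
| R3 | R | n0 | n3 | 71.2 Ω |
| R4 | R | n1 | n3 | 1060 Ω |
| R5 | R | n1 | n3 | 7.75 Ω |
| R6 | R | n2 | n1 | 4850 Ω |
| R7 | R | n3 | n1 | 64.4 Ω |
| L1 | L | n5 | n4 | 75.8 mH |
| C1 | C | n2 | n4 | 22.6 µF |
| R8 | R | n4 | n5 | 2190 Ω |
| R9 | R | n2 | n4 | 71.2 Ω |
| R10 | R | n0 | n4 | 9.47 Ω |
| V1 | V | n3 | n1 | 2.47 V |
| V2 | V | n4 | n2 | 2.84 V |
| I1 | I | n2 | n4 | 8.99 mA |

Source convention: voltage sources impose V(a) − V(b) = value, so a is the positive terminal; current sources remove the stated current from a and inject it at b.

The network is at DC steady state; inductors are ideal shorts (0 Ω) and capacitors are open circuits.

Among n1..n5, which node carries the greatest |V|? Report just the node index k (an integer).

2

MNA unknowns: 5 node voltages V₁..V_5 plus 3 source currents (L1, V1, V2)
R1: Y=0.3115 on G[0,1]
R2: Y=0.001076 on G[0,1]
R3: Y=0.01404 on G[0,3]
R4: Y=0.0009434 on G[1,3]
R5: Y=0.1290 on G[1,3]
R6: Y=0.0002062 on G[2,1]
R7: Y=0.01553 on G[3,1]
L1: row V5−V4=0, i_L1 at 5,4
C1: Y=0.000 on G[2,4]
R8: Y=0.0004566 on G[4,5]
R9: Y=0.01404 on G[2,4]
R10: Y=0.1056 on G[0,4]
V1: row V3−V1=2.47, i_V1 at 3,1
V2: row V4−V2=2.84, i_V2 at 4,2
I1: z[2]−=0.00899, z[4]+=0.00899
solve → V1=-0.1079, V2=-2.835, V3=2.362, V4=0.005324, V5=0.005324
aux → i_L1=0.000, i_V1=-0.3926, i_V2=-0.03146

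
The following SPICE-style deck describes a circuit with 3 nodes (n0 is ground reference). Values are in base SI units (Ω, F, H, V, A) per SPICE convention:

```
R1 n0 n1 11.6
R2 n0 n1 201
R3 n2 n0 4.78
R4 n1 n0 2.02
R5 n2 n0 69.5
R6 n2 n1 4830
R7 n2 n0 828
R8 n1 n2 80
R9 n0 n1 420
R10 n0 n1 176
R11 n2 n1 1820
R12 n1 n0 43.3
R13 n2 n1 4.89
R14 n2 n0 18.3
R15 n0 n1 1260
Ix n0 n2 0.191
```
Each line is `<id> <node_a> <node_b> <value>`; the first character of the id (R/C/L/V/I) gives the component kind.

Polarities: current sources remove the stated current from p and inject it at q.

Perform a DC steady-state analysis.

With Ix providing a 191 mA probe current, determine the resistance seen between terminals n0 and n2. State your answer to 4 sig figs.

R_eq = 2.270 Ω

MNA unknowns: 2 node voltages V₁..V_2
R1: Y=0.08621 on G[0,1]
R2: Y=0.004975 on G[0,1]
R3: Y=0.2092 on G[2,0]
R4: Y=0.4950 on G[1,0]
R5: Y=0.01439 on G[2,0]
R6: Y=0.0002070 on G[2,1]
R7: Y=0.001208 on G[2,0]
R8: Y=0.01250 on G[1,2]
R9: Y=0.002381 on G[0,1]
R10: Y=0.005682 on G[0,1]
R11: Y=0.0005495 on G[2,1]
R12: Y=0.02309 on G[1,0]
R13: Y=0.2045 on G[2,1]
R14: Y=0.05464 on G[2,0]
R15: Y=0.0007937 on G[0,1]
Ix: z[0]−=0.191, z[2]+=0.191
solve → V1=0.1130, V2=0.4336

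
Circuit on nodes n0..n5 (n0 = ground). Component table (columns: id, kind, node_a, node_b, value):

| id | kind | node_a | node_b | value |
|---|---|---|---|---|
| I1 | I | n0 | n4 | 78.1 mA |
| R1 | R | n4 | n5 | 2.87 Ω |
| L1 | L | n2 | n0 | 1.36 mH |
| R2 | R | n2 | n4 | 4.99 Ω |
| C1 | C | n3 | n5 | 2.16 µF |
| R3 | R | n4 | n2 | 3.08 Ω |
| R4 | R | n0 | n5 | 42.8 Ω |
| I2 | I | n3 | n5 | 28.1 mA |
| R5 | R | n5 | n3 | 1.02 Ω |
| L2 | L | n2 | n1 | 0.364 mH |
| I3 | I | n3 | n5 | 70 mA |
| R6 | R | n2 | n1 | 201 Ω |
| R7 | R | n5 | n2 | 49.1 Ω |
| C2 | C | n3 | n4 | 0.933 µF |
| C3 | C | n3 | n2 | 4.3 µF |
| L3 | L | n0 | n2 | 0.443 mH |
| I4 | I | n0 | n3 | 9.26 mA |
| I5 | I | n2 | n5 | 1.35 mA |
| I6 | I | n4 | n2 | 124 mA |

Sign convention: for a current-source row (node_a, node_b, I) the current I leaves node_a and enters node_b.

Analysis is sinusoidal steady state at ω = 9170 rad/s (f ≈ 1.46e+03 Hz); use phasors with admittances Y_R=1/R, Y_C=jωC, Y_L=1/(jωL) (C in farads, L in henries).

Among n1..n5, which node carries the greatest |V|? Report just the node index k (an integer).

Apply KCL at each of the 5 non-ground nodes and solve the resulting linear system.
Node n1: branches {L2, R6} → V_1 = 0.01890+0.2686j
Node n2: branches {L1, R2, R3, L2, R6, R7, C3, L3, I5, I6} → V_2 = 0.01890+0.2686j
Node n3: branches {C1, I2, R5, I3, C2, C3, I4} → V_3 = -0.1031+0.2712j
Node n4: branches {I1, R1, R2, R3, C2, I6} → V_4 = -0.04632+0.2662j
Node n5: branches {R1, C1, R4, I2, R5, I3, R7, I5} → V_5 = -0.01275+0.2640j

3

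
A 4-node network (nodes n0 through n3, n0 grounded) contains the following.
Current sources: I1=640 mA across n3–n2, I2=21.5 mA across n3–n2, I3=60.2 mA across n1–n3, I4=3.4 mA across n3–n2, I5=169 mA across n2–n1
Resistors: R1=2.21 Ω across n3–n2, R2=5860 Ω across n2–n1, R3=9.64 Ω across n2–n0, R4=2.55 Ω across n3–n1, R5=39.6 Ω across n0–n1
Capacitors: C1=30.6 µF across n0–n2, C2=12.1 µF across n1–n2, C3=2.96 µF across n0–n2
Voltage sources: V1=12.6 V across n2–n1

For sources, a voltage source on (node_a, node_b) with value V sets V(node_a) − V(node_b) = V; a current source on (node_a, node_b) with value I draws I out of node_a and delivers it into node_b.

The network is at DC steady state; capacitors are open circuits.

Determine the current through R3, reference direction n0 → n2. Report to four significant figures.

-0.2559 A

Element admittances at DC:
  I1: injects 0.64 A into n2 (from n3)
  Y(R1) = 0.4525 S between n3,n2
  I2: injects 0.0215 A into n2 (from n3)
  Y(C1) = 0.000 S between n0,n2
  I3: injects 0.0602 A into n3 (from n1)
  Y(R2) = 0.0001706 S between n2,n1
  Y(C2) = 0.000 S between n1,n2
  Y(R3) = 0.1037 S between n2,n0
  Y(R4) = 0.3922 S between n3,n1
  I4: injects 0.0034 A into n2 (from n3)
  Y(R5) = 0.02525 S between n0,n1
  Y(C3) = 0.000 S between n0,n2
  I5: injects 0.169 A into n1 (from n2)
  V1: constraint V(n2)−V(n1) = 12.6
Assemble and solve the 4×4 MNA system:
  V(n1)=-10.13  V(n2)=2.467  V(n3)=-4.099
  i(V1)=-2.733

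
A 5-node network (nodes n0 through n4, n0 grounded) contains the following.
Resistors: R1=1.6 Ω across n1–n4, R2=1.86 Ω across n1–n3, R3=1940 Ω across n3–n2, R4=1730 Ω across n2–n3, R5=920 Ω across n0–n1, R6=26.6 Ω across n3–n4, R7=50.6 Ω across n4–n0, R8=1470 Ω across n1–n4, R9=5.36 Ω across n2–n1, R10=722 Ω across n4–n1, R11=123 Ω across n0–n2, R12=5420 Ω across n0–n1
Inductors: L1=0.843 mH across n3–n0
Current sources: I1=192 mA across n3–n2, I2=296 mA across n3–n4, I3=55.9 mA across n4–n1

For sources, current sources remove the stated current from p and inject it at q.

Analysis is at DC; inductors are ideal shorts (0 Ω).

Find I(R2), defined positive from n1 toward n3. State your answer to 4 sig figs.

0.4110 A

Element admittances at DC:
  Y(R1) = 0.6250 S between n1,n4
  Y(R2) = 0.5376 S between n1,n3
  Y(R3) = 0.0005155 S between n3,n2
  Y(R4) = 0.0005780 S between n2,n3
  Y(R5) = 0.001087 S between n0,n1
  Y(R6) = 0.03759 S between n3,n4
  Y(R7) = 0.01976 S between n4,n0
  Y(R8) = 0.0006803 S between n1,n4
  L1: short n3↔n0 (DC inductor)
  I1: injects 0.192 A into n2 (from n3)
  Y(R9) = 0.1866 S between n2,n1
  Y(R10) = 0.001385 S between n4,n1
  Y(R11) = 0.008130 S between n0,n2
  Y(R12) = 0.0001845 S between n0,n1
  I2: injects 0.296 A into n4 (from n3)
  I3: injects 0.0559 A into n1 (from n4)
Assemble and solve the 5×5 MNA system:
  V(n1)=0.7644  V(n2)=1.709  V(n3)=0.000  V(n4)=1.051
  i(L1)=-0.03564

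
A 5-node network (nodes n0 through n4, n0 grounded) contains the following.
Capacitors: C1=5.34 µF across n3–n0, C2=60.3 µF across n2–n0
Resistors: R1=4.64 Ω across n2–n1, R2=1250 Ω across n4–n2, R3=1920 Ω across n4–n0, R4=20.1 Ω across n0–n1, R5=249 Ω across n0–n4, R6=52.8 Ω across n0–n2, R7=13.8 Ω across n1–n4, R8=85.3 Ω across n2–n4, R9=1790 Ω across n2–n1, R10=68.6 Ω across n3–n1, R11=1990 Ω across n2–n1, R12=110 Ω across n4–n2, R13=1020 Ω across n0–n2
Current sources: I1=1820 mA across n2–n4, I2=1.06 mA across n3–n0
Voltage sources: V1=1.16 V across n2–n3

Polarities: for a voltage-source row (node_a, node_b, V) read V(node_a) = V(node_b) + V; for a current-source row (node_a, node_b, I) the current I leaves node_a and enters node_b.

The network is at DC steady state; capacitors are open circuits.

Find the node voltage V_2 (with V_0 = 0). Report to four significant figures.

-4.927 V

Apply KCL at each of the 4 non-ground nodes and solve the resulting linear system.
Node n1: branches {R1, R4, R7, R9, R10, R11} → V_1 = 0.3440
Node n2: branches {R1, C2, R2, I1, R6, R8, R9, R11, R12, R13, V1} → V_2 = -4.927
Node n3: branches {C1, I2, R10, V1} → V_3 = -6.087
Node n4: branches {R2, R3, I1, R5, R7, R8, R12} → V_4 = 17.63
Source currents: i(V1)=-0.09269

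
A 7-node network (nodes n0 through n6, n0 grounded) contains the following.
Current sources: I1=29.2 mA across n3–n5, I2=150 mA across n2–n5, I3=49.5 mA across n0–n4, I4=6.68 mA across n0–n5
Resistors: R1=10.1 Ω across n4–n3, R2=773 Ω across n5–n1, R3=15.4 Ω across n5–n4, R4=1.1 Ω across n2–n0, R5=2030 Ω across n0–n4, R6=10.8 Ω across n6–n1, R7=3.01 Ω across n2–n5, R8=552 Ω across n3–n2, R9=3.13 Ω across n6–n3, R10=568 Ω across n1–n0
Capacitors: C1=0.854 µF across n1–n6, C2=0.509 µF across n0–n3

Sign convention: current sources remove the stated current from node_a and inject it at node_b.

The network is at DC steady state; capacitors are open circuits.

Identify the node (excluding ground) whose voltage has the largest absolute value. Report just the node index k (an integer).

4

Element admittances at DC:
  I1: injects 0.0292 A into n5 (from n3)
  Y(R1) = 0.09901 S between n4,n3
  Y(C1) = 0.000 S between n1,n6
  Y(R2) = 0.001294 S between n5,n1
  Y(R3) = 0.06494 S between n5,n4
  Y(R4) = 0.9091 S between n2,n0
  Y(R5) = 0.0004926 S between n0,n4
  Y(R6) = 0.09259 S between n6,n1
  Y(R7) = 0.3322 S between n2,n5
  Y(C2) = 0.000 S between n0,n3
  Y(R8) = 0.001812 S between n3,n2
  I2: injects 0.15 A into n5 (from n2)
  I3: injects 0.0495 A into n4 (from n0)
  Y(R9) = 0.3195 S between n6,n3
  Y(R10) = 0.001761 S between n1,n0
  I4: injects 0.00668 A into n5 (from n0)
Assemble and solve the 6×6 MNA system:
  V(n1)=0.6171  V(n2)=0.06009  V(n3)=0.6312  V(n4)=0.9468  V(n5)=0.6729  V(n6)=0.6280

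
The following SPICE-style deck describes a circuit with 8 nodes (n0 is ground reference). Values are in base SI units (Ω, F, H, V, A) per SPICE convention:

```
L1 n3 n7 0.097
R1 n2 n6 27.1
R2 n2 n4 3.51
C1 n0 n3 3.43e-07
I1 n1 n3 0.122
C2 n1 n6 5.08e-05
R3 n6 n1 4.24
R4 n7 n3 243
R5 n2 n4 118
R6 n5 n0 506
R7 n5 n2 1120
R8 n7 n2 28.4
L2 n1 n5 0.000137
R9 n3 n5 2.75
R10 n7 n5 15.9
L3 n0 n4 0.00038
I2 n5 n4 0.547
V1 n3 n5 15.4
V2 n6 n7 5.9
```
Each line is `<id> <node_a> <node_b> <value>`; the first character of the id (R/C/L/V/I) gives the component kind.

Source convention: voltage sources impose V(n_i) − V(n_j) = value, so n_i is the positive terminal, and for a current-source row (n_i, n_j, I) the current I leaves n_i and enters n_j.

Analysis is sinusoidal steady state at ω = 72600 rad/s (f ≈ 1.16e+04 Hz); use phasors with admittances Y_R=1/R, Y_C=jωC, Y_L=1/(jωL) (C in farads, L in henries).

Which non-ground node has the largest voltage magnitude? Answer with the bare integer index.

5

Apply KCL at each of the 7 non-ground nodes and solve the resulting linear system.
Node n1: branches {I1, C2, R3, L2} → V_1 = -13.93-3.787j
Node n2: branches {R1, R2, R5, R7, R8} → V_2 = -6.332-5.933j
Node n3: branches {L1, C1, I1, R4, R9, V1} → V_3 = -4.491-10.88j
Node n4: branches {R2, R5, L3, I2} → V_4 = -3.678-6.387j
Node n5: branches {R6, R7, L2, R9, R10, I2, V1} → V_5 = -19.89-10.88j
Node n6: branches {R1, C2, R3, V2} → V_6 = -14.08-4.023j
Node n7: branches {L1, R4, R8, R10, V2} → V_7 = -19.98-4.023j
Source currents: i(V1)=-5.812+0.1422j, i(V2)=-0.5488+0.5287j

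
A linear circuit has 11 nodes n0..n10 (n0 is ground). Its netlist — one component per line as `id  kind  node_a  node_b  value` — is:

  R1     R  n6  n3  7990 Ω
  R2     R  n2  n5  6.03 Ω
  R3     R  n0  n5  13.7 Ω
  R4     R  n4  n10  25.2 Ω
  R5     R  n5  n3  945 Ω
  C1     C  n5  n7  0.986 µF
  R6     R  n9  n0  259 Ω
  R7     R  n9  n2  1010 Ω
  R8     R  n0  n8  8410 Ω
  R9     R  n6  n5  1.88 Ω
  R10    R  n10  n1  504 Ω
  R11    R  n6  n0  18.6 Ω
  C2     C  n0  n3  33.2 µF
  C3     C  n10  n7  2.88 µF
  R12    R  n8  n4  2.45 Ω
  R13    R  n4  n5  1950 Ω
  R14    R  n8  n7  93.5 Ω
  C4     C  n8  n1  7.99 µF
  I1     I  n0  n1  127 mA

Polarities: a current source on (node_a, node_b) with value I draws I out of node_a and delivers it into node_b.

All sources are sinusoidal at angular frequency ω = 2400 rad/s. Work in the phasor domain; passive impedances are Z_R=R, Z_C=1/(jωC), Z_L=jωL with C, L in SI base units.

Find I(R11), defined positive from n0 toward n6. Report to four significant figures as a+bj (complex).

-0.04903-0.002328j A

Element admittances at ω=2400 rad/s:
  Y(R1) = 0.0001252+0.000j S between n6,n3
  Y(R2) = 0.1658+0.000j S between n2,n5
  Y(R3) = 0.07299+0.000j S between n0,n5
  Y(R4) = 0.03968+0.000j S between n4,n10
  Y(R5) = 0.001058+0.000j S between n5,n3
  Y(C1) = 0.000+0.002366j S between n5,n7
  Y(R6) = 0.003861+0.000j S between n9,n0
  Y(R7) = 0.0009901+0.000j S between n9,n2
  Y(R8) = 0.0001189+0.000j S between n0,n8
  Y(R9) = 0.5319+0.000j S between n6,n5
  Y(R10) = 0.001984+0.000j S between n10,n1
  Y(R11) = 0.05376+0.000j S between n6,n0
  Y(C2) = 0.000+0.07968j S between n0,n3
  Y(C3) = 0.000+0.006912j S between n10,n7
  Y(R12) = 0.4082+0.000j S between n8,n4
  Y(R13) = 0.0005128+0.000j S between n4,n5
  Y(R14) = 0.01070+0.000j S between n8,n7
  Y(C4) = 0.000+0.01918j S between n8,n1
  I1: injects 0.127 A into n1 (from n0)
Assemble and solve the 10×10 MNA system:
  V(n1)=23.08-56.29j  V(n2)=0.9997+0.04747j  V(n3)=0.0009206-0.01476j  V(n4)=22.50-49.88j  V(n5)=1.004+0.04770j  V(n6)=0.9120+0.04331j  V(n7)=14.33-47.83j  V(n8)=22.58-49.79j  V(n9)=0.2040+0.009689j  V(n10)=21.93-51.45j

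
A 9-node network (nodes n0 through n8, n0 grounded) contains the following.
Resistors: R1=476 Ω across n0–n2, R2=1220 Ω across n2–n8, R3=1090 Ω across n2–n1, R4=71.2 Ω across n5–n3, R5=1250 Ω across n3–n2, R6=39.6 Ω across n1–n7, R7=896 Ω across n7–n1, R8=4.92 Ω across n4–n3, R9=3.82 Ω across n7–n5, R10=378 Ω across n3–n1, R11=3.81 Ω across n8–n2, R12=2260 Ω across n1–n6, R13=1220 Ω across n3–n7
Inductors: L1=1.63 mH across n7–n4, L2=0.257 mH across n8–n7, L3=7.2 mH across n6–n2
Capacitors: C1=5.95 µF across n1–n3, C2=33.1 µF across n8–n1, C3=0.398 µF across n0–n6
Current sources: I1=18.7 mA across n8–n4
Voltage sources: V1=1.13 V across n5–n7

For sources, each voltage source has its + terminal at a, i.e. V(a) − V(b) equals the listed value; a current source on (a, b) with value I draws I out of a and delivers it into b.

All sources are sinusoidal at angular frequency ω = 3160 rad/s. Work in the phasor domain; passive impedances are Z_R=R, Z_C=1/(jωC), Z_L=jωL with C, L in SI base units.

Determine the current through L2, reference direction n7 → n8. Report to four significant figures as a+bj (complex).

0.02158-0.001954j A

Apply KCL at each of the 8 non-ground nodes and solve the resulting linear system.
Node n1: branches {R3, C1, R6, R7, R10, C2, R12} → V_1 = 0.01670+0.02796j
Node n2: branches {R1, R2, R3, R5, R11, L3} → V_2 = 0.0001525+7.791e-05j
Node n3: branches {R4, C1, R5, R8, R10, R13} → V_3 = 0.1076+0.1768j
Node n4: branches {L1, R8, I1} → V_4 = 0.02513+0.1996j
Node n5: branches {R4, R9, V1} → V_5 = 1.131+0.01692j
Node n6: branches {R12, L3, C3} → V_6 = -0.0001301+0.0002547j
Node n7: branches {L1, L2, R6, R7, R9, R13, V1} → V_7 = 0.001327+0.01692j
Node n8: branches {R2, L2, R11, C2, I1} → V_8 = -0.0002600-0.0006029j
Source currents: i(V1)=-0.3102+0.002246j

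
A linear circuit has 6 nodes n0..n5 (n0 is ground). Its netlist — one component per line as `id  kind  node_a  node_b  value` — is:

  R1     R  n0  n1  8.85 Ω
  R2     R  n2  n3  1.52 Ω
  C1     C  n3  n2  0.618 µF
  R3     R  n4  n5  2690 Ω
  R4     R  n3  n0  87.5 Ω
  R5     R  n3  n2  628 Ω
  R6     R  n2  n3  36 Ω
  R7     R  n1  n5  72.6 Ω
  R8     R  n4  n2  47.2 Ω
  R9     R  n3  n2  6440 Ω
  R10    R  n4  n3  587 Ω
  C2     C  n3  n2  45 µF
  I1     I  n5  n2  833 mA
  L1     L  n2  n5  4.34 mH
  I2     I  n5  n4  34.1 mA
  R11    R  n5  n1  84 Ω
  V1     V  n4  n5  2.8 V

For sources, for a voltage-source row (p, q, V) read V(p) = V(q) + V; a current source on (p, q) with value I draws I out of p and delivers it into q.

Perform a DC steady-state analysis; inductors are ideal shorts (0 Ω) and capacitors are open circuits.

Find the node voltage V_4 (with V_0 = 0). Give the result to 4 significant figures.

2.798 V

Apply KCL at each of the 5 non-ground nodes and solve the resulting linear system.
Node n1: branches {R1, R7, R11} → V_1 = -0.0004480
Node n2: branches {R2, C1, R5, R6, R8, R9, C2, I1, L1} → V_2 = -0.002419
Node n3: branches {R2, C1, R4, R5, R6, R9, R10, C2} → V_3 = 0.004429
Node n4: branches {R3, R8, R10, I2, V1} → V_4 = 2.798
Node n5: branches {R3, R7, I1, L1, I2, R11, V1} → V_5 = -0.002419
Source currents: i(L1)=0.8970, i(V1)=-0.03102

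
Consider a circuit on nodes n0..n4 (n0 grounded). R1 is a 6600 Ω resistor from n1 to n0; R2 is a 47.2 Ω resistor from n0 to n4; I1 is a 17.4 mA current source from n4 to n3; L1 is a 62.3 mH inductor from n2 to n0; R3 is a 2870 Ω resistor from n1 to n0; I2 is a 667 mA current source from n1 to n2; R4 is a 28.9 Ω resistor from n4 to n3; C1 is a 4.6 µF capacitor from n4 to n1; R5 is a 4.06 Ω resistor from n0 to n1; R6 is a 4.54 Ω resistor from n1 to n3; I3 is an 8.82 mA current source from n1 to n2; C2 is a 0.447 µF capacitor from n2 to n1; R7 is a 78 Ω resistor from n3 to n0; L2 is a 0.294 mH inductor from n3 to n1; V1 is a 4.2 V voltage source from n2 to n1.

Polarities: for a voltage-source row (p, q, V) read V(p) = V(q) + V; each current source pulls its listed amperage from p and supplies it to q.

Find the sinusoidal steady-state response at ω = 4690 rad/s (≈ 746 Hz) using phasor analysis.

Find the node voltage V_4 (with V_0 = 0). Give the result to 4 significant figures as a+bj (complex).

-0.2609+0.1423j V

Apply KCL at each of the 4 non-ground nodes and solve the resulting linear system.
Node n1: branches {R1, R3, I2, C1, R5, R6, I3, C2, L2, V1} → V_1 = 0.02073+0.04352j
Node n2: branches {L1, I2, I3, C2, V1} → V_2 = 4.221+0.04352j
Node n3: branches {I1, R4, R6, R7, L2} → V_3 = 0.02057+0.05377j
Node n4: branches {R2, I1, R4, C1} → V_4 = -0.2609+0.1423j
Source currents: i(V1)=0.6757+0.005640j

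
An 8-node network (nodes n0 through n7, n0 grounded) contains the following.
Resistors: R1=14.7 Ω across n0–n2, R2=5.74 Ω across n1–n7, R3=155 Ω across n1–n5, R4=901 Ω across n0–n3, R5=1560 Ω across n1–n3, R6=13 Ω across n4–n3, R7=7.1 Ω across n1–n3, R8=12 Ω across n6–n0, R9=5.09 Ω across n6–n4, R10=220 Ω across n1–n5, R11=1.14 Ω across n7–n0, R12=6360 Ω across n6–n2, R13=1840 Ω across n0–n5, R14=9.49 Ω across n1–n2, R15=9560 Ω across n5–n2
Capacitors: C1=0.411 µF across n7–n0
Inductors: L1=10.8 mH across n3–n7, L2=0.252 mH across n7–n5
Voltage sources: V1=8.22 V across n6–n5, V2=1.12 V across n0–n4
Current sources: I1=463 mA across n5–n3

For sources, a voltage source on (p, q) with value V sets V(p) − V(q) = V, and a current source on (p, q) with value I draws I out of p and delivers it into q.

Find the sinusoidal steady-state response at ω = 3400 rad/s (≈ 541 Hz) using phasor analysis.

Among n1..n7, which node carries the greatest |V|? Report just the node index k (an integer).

Element admittances at ω=3400 rad/s:
  Y(R1) = 0.06803+0.000j S between n0,n2
  Y(R2) = 0.1742+0.000j S between n1,n7
  Y(R3) = 0.006452+0.000j S between n1,n5
  Y(R4) = 0.001110+0.000j S between n0,n3
  Y(R5) = 0.0006410+0.000j S between n1,n3
  Y(R6) = 0.07692+0.000j S between n4,n3
  Y(R7) = 0.1408+0.000j S between n1,n3
  Y(R8) = 0.08333+0.000j S between n6,n0
  Y(C1) = 0.000+0.001397j S between n7,n0
  Y(R9) = 0.1965+0.000j S between n6,n4
  Y(R10) = 0.004545+0.000j S between n1,n5
  Y(R11) = 0.8772+0.000j S between n7,n0
  Y(R12) = 0.0001572+0.000j S between n6,n2
  Y(R13) = 0.0005435+0.000j S between n0,n5
  Y(R14) = 0.1054+0.000j S between n1,n2
  Y(L1) = 0.000-0.02723j S between n3,n7
  Y(R15) = 0.0001046+0.000j S between n5,n2
  Y(L2) = 0.000-1.167j S between n7,n5
  V1: constraint V(n6)−V(n5) = 8.22
  V2: constraint V(n0)−V(n4) = 1.12
  I1: injects 0.463 A into n3 (from n5)
Assemble and solve the 9×9 MNA system:
  V(n1)=-0.6412+0.4145j  V(n2)=-0.3855+0.2492j  V(n3)=1.267+0.6999j  V(n4)=-1.120+0.000j  V(n5)=-2.602-1.509j  V(n6)=5.618-1.509j  V(n7)=-2.221+0.4041j
  i(V1)=-1.793+0.4224j  i(V2)=-1.507+0.2426j

6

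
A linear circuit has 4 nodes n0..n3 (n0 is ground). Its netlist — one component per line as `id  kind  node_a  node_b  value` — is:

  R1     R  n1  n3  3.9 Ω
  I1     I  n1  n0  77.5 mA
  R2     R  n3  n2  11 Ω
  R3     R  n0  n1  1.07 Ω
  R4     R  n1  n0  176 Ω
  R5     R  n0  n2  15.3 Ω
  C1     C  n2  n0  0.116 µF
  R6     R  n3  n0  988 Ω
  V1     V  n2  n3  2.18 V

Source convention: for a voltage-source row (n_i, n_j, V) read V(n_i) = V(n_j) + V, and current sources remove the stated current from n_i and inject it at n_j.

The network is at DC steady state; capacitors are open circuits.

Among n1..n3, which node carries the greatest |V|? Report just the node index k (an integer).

2

Apply KCL at each of the 3 non-ground nodes and solve the resulting linear system.
Node n1: branches {R1, I1, R3, R4} → V_1 = -0.1920
Node n2: branches {R2, R5, C1, V1} → V_2 = 1.586
Node n3: branches {R1, R2, R6, V1} → V_3 = -0.5940
Source currents: i(V1)=-0.3018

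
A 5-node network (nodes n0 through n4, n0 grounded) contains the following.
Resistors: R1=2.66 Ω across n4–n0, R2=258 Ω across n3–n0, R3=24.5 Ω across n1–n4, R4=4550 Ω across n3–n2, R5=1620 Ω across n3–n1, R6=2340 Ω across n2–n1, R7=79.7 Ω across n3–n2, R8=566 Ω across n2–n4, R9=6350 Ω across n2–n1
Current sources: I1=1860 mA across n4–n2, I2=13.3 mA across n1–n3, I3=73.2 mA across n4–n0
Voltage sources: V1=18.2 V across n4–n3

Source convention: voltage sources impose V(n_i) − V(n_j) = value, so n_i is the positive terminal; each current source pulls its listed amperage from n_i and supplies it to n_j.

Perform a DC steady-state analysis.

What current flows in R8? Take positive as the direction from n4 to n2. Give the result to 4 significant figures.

Element admittances at DC:
  Y(R1) = 0.3759 S between n4,n0
  I1: injects 1.86 A into n2 (from n4)
  Y(R2) = 0.003876 S between n3,n0
  Y(R3) = 0.04082 S between n1,n4
  Y(R4) = 0.0002198 S between n3,n2
  Y(R5) = 0.0006173 S between n3,n1
  Y(R6) = 0.0004274 S between n2,n1
  I2: injects 0.0133 A into n3 (from n1)
  Y(R7) = 0.01255 S between n3,n2
  I3: injects 0.0732 A into n0 (from n4)
  Y(R8) = 0.001767 S between n2,n4
  Y(R9) = 0.0001575 S between n2,n1
  V1: constraint V(n4)−V(n3) = 18.2
Assemble and solve the 5×5 MNA system:
  V(n1)=0.9080  V(n2)=107.7  V(n3)=-18.21  V(n4)=-0.006996
  i(V1)=-1.703

-0.1903 A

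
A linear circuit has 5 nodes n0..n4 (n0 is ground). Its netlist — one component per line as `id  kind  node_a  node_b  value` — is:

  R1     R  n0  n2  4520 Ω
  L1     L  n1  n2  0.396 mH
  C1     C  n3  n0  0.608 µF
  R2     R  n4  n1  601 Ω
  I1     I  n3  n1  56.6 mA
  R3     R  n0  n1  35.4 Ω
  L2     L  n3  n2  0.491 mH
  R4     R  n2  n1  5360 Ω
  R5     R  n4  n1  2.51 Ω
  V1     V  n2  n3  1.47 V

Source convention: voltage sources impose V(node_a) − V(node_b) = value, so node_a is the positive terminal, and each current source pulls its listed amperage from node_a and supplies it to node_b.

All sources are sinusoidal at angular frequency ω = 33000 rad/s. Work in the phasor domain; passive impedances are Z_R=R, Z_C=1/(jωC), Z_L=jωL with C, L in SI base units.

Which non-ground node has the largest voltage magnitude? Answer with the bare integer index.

MNA unknowns: 4 node voltages V₁..V_4 plus 1 source current (V1)
R1: Y=0.0002212+0.000j on G[0,2]
L1: Y=0.000-0.07652j on G[1,2]
C1: Y=0.000+0.02006j on G[3,0]
R2: Y=0.001664+0.000j on G[4,1]
I1: z[3]−=0.0566, z[1]+=0.0566
R3: Y=0.02825+0.000j on G[0,1]
L2: Y=0.000-0.06172j on G[3,2]
R4: Y=0.0001866+0.000j on G[2,1]
R5: Y=0.3984+0.000j on G[4,1]
V1: row V2−V3=1.47, i_V1 at 2,3
solve → V1=0.3366+1.088j, V2=-0.06640+0.4731j, V3=-1.536+0.4731j, V4=0.3366+1.088j
aux → i_V1=0.04711+0.05990j

3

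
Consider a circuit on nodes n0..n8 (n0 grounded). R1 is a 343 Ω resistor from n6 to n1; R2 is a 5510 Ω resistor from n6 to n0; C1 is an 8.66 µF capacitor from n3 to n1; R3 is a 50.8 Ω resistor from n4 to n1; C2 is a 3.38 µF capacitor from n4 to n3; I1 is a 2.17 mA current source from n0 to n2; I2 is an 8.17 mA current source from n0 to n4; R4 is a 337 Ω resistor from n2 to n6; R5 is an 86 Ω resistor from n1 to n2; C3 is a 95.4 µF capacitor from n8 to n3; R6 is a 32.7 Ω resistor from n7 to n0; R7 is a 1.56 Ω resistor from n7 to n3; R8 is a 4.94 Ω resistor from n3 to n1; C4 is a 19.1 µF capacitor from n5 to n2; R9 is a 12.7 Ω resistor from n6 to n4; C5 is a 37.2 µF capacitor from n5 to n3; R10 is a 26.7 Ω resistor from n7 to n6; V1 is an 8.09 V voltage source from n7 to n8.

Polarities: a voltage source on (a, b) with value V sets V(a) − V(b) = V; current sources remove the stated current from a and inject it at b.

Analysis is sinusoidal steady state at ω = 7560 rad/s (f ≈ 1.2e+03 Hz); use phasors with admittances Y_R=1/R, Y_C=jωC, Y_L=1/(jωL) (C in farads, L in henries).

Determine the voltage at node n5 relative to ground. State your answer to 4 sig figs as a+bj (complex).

Element admittances at ω=7560 rad/s:
  Y(R1) = 0.002915+0.000j S between n6,n1
  Y(R2) = 0.0001815+0.000j S between n6,n0
  Y(C1) = 0.000+0.06547j S between n3,n1
  Y(R3) = 0.01969+0.000j S between n4,n1
  Y(C2) = 0.000+0.02555j S between n4,n3
  I1: injects 0.00217 A into n2 (from n0)
  I2: injects 0.00817 A into n4 (from n0)
  Y(R4) = 0.002967+0.000j S between n2,n6
  Y(R5) = 0.01163+0.000j S between n1,n2
  Y(C3) = 0.000+0.7212j S between n8,n3
  Y(R6) = 0.03058+0.000j S between n7,n0
  Y(R7) = 0.6410+0.000j S between n7,n3
  Y(R8) = 0.2024+0.000j S between n3,n1
  Y(C4) = 0.000+0.1444j S between n5,n2
  Y(R9) = 0.07874+0.000j S between n6,n4
  Y(C5) = 0.000+0.2812j S between n5,n3
  Y(R10) = 0.03745+0.000j S between n7,n6
  V1: constraint V(n7)−V(n8) = 8.09
Assemble and solve the 9×9 MNA system:
  V(n1)=-3.795-4.004j  V(n2)=-3.998-4.127j  V(n3)=-4.066-3.983j  V(n4)=-1.257-3.472j  V(n5)=-4.043-4.032j  V(n6)=-0.8917-2.427j  V(n7)=0.3434+0.01441j  V(n8)=-7.747+0.01441j
  i(V1)=-2.883-2.655j

-4.043-4.032j V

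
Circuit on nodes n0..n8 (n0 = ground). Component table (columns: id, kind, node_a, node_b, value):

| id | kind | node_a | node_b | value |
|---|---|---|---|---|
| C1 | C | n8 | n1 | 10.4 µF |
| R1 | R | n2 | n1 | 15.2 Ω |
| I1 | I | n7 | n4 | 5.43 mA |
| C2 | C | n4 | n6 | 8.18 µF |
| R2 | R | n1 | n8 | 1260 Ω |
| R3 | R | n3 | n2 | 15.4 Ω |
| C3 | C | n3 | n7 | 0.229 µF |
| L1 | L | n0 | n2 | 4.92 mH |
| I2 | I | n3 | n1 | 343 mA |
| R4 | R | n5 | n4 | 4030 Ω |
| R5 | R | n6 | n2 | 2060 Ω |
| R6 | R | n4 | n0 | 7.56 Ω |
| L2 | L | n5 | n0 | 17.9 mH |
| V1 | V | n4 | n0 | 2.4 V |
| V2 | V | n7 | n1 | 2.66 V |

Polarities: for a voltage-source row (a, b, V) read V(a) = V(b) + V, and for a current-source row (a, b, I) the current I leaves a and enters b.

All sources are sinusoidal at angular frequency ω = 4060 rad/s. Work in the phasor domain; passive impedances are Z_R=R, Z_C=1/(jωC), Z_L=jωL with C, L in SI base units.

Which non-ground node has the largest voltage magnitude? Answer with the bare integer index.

Apply KCL at each of the 8 non-ground nodes and solve the resulting linear system.
Node n1: branches {C1, R1, R2, I2, V2} → V_1 = 5.125-0.2698j
Node n2: branches {R1, R3, L1, R5} → V_2 = -0.001166-0.08520j
Node n3: branches {R3, C3, I2} → V_3 = -5.278+0.1018j
Node n4: branches {I1, C2, R4, R6, V1} → V_4 = 2.400+0.000j
Node n5: branches {R4, L2} → V_5 = 0.0007802+0.04327j
Node n6: branches {C2, R5} → V_6 = 2.398+0.03507j
Node n7: branches {I1, C3, V2} → V_7 = 7.785-0.2698j
Node n8: branches {C1, R2} → V_8 = 5.125-0.2698j
Source currents: i(V1)=-0.3138-4.765e-05j, i(V2)=-0.005776-0.01214j

7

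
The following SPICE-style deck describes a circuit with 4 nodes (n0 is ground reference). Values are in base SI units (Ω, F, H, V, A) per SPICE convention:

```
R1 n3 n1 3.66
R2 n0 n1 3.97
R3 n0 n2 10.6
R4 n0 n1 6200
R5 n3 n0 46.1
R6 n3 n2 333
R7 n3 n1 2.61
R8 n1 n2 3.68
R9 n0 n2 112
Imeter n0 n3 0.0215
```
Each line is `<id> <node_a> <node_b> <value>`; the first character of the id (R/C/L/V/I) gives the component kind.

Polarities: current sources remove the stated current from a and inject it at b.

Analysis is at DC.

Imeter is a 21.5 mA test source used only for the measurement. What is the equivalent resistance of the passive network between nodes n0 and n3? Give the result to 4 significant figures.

R_eq = 4.155 Ω

MNA unknowns: 3 node voltages V₁..V_3
R1: Y=0.2732 on G[3,1]
R2: Y=0.2519 on G[0,1]
R3: Y=0.09434 on G[0,2]
R4: Y=0.0001613 on G[0,1]
R5: Y=0.02169 on G[3,0]
R6: Y=0.003003 on G[3,2]
R7: Y=0.3831 on G[3,1]
R8: Y=0.2717 on G[1,2]
R9: Y=0.008929 on G[0,2]
Imeter: z[0]−=0.0215, z[3]+=0.0215
solve → V1=0.05973, V2=0.04365, V3=0.08933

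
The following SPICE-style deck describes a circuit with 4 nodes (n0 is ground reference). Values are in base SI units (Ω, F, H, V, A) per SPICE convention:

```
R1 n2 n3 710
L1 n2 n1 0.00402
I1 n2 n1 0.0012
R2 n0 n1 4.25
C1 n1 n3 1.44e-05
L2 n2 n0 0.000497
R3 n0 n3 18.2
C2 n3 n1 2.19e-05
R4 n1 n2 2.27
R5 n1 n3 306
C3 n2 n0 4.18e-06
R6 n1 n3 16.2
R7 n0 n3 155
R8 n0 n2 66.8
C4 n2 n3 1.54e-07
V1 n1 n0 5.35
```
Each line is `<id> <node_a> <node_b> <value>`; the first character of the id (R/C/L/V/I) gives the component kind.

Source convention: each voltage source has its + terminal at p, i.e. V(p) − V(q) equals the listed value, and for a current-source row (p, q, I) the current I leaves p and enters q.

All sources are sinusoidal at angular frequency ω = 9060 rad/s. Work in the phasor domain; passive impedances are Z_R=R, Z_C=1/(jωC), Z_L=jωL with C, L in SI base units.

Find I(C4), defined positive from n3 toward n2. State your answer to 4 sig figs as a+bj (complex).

0.001167+0.0008845j A

Apply KCL at each of the 3 non-ground nodes and solve the resulting linear system.
Node n1: branches {L1, I1, R2, C1, C2, R4, R5, R6, V1} → V_1 = 5.350+0.000j
Node n2: branches {R1, L1, I1, L2, R4, C3, R8, C4} → V_2 = 4.380+1.712j
Node n3: branches {R1, C1, R3, C2, R5, R6, R7, C4} → V_3 = 5.014+0.8760j
Source currents: i(V1)=-1.948+0.7275j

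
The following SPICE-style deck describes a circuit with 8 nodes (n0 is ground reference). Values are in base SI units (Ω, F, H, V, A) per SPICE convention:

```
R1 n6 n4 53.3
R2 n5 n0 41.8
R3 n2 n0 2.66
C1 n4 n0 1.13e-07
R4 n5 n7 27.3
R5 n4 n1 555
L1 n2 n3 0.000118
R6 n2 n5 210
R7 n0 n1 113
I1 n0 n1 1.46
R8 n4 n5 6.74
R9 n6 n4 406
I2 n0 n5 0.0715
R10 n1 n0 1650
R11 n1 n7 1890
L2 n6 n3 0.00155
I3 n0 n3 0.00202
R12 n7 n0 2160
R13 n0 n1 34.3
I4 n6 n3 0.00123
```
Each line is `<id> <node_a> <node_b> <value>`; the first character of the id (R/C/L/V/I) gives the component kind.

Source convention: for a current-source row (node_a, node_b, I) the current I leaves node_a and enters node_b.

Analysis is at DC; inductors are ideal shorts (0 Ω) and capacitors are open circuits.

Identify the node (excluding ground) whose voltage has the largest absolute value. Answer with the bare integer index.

Apply KCL at each of the 7 non-ground nodes and solve the resulting linear system.
Node n1: branches {R5, R7, I1, R10, R11, R13} → V_1 = 35.84
Node n2: branches {R3, L1, R6} → V_2 = 0.2010
Node n3: branches {L1, L2, I3, I4} → V_3 = 0.2010
Node n4: branches {R1, C1, R5, R8, R9} → V_4 = 3.029
Node n5: branches {R2, R4, R6, R8, I2} → V_5 = 3.035
Node n6: branches {R1, R9, L2, I4} → V_6 = 0.2010
Node n7: branches {R4, R11, R12} → V_7 = 3.459
Source currents: i(L1)=-0.06205, i(L2)=0.05880

1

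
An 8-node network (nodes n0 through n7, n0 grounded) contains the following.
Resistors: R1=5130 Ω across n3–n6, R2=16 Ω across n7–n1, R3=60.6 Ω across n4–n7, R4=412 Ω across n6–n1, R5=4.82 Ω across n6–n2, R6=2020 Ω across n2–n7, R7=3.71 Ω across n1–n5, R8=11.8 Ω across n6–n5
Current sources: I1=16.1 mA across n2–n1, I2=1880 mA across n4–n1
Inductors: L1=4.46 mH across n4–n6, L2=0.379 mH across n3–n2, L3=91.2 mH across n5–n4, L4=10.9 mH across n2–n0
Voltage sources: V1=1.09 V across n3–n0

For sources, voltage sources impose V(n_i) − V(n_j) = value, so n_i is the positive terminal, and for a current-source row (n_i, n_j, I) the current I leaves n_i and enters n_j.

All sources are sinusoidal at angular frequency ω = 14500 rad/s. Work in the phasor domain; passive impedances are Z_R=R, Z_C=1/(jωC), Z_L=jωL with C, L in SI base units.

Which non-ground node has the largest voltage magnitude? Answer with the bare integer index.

4

Element admittances at ω=14500 rad/s:
  Y(R1) = 0.0001949+0.000j S between n3,n6
  Y(R2) = 0.06250+0.000j S between n7,n1
  Y(R3) = 0.01650+0.000j S between n4,n7
  I1: injects 0.0161 A into n1 (from n2)
  Y(L1) = 0.000-0.01546j S between n4,n6
  Y(R4) = 0.002427+0.000j S between n6,n1
  Y(R5) = 0.2075+0.000j S between n6,n2
  I2: injects 1.88 A into n1 (from n4)
  Y(R6) = 0.0004950+0.000j S between n2,n7
  Y(L2) = 0.000-0.1820j S between n3,n2
  Y(L3) = 0.000-0.0007562j S between n5,n4
  Y(R7) = 0.2695+0.000j S between n1,n5
  Y(R8) = 0.08475+0.000j S between n6,n5
  Y(L4) = 0.000-0.006327j S between n2,n0
  V1: constraint V(n3)−V(n0) = 1.09
Assemble and solve the 8×8 MNA system:
  V(n1)=17.01-10.39j  V(n2)=1.053-3.459e-05j  V(n3)=1.090+0.000j  V(n4)=-44.08-67.07j  V(n5)=13.09-7.768j  V(n6)=1.123+0.05262j  V(n7)=4.233-22.09j
  i(V1)=2.189e-07+0.006665j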